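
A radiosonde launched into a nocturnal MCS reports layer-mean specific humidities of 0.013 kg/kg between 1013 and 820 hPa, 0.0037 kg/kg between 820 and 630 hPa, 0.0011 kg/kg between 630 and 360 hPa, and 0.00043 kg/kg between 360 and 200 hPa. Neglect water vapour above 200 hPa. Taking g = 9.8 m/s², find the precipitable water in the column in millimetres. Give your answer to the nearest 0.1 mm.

PW ≈ 36.5 mm

Precipitable water is the column-integrated vapour mass per unit area: PW = (1/g) Σ q̄ Δp, with q in kg/kg and Δp in Pa (1 kg/m² of water = 1 mm).
Layer 1013–820 hPa: Δp = 193 hPa = 19300 Pa, q̄ = 0.013 kg/kg → 0.013 × 19300 / 9.8 = 25.60 mm
Layer 820–630 hPa: Δp = 190 hPa = 19000 Pa, q̄ = 0.0037 kg/kg → 0.0037 × 19000 / 9.8 = 7.17 mm
Layer 630–360 hPa: Δp = 270 hPa = 27000 Pa, q̄ = 0.0011 kg/kg → 0.0011 × 27000 / 9.8 = 3.03 mm
Layer 360–200 hPa: Δp = 160 hPa = 16000 Pa, q̄ = 0.00043 kg/kg → 0.00043 × 16000 / 9.8 = 0.70 mm
PW = 25.60 + 7.17 + 3.03 + 0.70 = 36.50 ≈ 36.5 mm.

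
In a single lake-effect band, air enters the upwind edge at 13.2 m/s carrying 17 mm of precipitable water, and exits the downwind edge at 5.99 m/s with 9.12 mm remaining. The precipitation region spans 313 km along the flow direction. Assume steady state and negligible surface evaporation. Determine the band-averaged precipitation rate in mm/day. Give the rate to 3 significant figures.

R ≈ 46.9 mm/day

Column moisture flux per unit crosswind length is F = V × PW.
Inflow: F_in = 13.2 × 17 = 224.4 mm·m/s
Outflow: F_out = 5.99 × 9.12 = 54.6288 mm·m/s
Steady-state rate R = (F_in − F_out)/L = (224.4 − 54.6288) / 313000 m = 5.424e-04 mm/s.
R = 5.424e-04 × 3600 × 24 = 46.9 mm/day.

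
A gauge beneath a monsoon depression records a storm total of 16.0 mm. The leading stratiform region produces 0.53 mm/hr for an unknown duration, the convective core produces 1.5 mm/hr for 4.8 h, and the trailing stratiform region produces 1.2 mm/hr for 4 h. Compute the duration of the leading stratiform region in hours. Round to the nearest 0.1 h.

duration ≈ 7.5 h

Known phases: 1.5 × 4.8 + 1.2 × 4 = 7.2 + 4.8 = 12 mm.
Remaining depth = 16.0 − 12 = 4 mm.
Duration = 4 / 0.53 = 7.5 h.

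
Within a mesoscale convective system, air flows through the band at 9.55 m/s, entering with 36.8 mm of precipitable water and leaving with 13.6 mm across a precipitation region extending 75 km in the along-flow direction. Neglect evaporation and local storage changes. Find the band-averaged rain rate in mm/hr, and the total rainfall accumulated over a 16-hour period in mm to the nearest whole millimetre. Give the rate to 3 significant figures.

Column moisture flux per unit crosswind length is F = V × PW.
Inflow: F_in = 9.55 × 36.8 = 351.44 mm·m/s
Outflow: F_out = 9.55 × 13.6 = 129.88 mm·m/s
Steady-state rate R = (F_in − F_out)/L = (351.44 − 129.88) / 75000 m = 2.954e-03 mm/s.
R = 2.954e-03 × 3600 = 10.6 mm/hr.
Over 16 h: total = 10.6 × 16 = 169.6 ≈ 170 mm.

R ≈ 10.6 mm/hr; total ≈ 170 mm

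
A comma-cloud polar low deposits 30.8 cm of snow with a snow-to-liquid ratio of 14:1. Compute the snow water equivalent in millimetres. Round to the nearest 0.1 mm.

SWE = snow depth / ratio = 30.8 cm / 14 = 2.200 cm = 22.0 mm.

SWE ≈ 22.0 mm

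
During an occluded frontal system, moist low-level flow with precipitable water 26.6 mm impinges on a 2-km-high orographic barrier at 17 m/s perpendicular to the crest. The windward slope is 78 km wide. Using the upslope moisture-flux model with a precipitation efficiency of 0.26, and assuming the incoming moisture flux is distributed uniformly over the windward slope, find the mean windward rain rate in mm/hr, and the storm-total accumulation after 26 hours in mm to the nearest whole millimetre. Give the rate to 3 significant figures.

R ≈ 5.43 mm/hr; total ≈ 141 mm

Incoming column moisture flux per unit ridge length: F = V × PW = 17 × 26.6 = 452.2 mm·m/s.
Spread over the 78 km slope with efficiency ε = 0.26: R = ε·F/W = 0.26 × 452.2 / 78000 m = 1.507e-03 mm/s.
R = 1.507e-03 × 3600 = 5.43 mm/hr.
Over 26 h: total = 5.43 × 26 = 141.18 ≈ 141 mm.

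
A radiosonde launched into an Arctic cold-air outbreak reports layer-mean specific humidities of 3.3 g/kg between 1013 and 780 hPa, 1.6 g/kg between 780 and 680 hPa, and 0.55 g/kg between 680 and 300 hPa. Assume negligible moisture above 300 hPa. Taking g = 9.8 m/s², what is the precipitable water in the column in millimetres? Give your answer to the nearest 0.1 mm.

Precipitable water is the column-integrated vapour mass per unit area: PW = (1/g) Σ q̄ Δp, with q in kg/kg and Δp in Pa (1 kg/m² of water = 1 mm).
Layer 1013–780 hPa: Δp = 233 hPa = 23300 Pa, q̄ = 0.0033 kg/kg → 0.0033 × 23300 / 9.8 = 7.85 mm
Layer 780–680 hPa: Δp = 100 hPa = 10000 Pa, q̄ = 0.0016 kg/kg → 0.0016 × 10000 / 9.8 = 1.63 mm
Layer 680–300 hPa: Δp = 380 hPa = 38000 Pa, q̄ = 0.00055 kg/kg → 0.00055 × 38000 / 9.8 = 2.13 mm
PW = 7.85 + 1.63 + 2.13 = 11.61 ≈ 11.6 mm.

PW ≈ 11.6 mm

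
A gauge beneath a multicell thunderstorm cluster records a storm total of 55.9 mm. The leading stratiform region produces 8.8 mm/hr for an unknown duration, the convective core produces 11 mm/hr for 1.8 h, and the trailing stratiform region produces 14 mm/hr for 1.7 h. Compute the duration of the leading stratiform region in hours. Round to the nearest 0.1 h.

Known phases: 11 × 1.8 + 14 × 1.7 = 19.8 + 23.8 = 43.6 mm.
Remaining depth = 55.9 − 43.6 = 12.3 mm.
Duration = 12.3 / 8.8 = 1.4 h.

duration ≈ 1.4 h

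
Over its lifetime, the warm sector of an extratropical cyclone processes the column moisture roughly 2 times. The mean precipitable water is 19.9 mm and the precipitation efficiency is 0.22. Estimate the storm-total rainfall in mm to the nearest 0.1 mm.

Each cycle deposits ε × PW = 0.22 × 19.9 = 4.378 mm.
Over 2 cycles: 2 × 4.378 = 8.8 mm.

rainfall ≈ 8.8 mm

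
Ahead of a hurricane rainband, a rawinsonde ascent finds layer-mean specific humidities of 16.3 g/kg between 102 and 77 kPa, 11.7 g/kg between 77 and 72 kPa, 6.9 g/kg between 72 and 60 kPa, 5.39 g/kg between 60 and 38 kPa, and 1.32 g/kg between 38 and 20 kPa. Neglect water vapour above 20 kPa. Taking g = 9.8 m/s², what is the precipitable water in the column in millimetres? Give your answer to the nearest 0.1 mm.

PW ≈ 70.5 mm

Precipitable water is the column-integrated vapour mass per unit area: PW = (1/g) Σ q̄ Δp, with q in kg/kg and Δp in Pa (1 kg/m² of water = 1 mm).
Layer 102–77 kPa: Δp = 250 hPa = 25000 Pa, q̄ = 0.0163 kg/kg → 0.0163 × 25000 / 9.8 = 41.58 mm
Layer 77–72 kPa: Δp = 50 hPa = 5000 Pa, q̄ = 0.0117 kg/kg → 0.0117 × 5000 / 9.8 = 5.97 mm
Layer 72–60 kPa: Δp = 120 hPa = 12000 Pa, q̄ = 0.0069 kg/kg → 0.0069 × 12000 / 9.8 = 8.45 mm
Layer 60–38 kPa: Δp = 220 hPa = 22000 Pa, q̄ = 0.00539 kg/kg → 0.00539 × 22000 / 9.8 = 12.10 mm
Layer 38–20 kPa: Δp = 180 hPa = 18000 Pa, q̄ = 0.00132 kg/kg → 0.00132 × 18000 / 9.8 = 2.42 mm
PW = 41.58 + 5.97 + 8.45 + 12.10 + 2.42 = 70.52 ≈ 70.5 mm.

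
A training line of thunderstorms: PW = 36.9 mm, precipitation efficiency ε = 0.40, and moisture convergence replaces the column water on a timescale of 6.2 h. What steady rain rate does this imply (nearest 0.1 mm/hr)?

R ≈ 2.4 mm/hr

Each overturning extracts ε × PW = 0.40 × 36.9 = 14.76 mm.
Rate = ε·PW / τ = 14.76 / 6.2 h = 2.4 mm/hr.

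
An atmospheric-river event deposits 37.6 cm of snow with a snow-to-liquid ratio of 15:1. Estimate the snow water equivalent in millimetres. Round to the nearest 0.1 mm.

SWE ≈ 25.1 mm

SWE = snow depth / ratio = 37.6 cm / 15 = 2.507 cm = 25.1 mm.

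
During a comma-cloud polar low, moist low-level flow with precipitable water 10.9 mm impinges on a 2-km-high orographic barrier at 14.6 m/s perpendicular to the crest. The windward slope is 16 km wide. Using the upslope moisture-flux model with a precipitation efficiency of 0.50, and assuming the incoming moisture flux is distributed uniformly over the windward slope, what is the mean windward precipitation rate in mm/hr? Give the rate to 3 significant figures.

R ≈ 17.9 mm/hr

Incoming column moisture flux per unit ridge length: F = V × PW = 14.6 × 10.9 = 159.14 mm·m/s.
Spread over the 16 km slope with efficiency ε = 0.50: R = ε·F/W = 0.50 × 159.14 / 16000 m = 4.973e-03 mm/s.
R = 4.973e-03 × 3600 = 17.9 mm/hr.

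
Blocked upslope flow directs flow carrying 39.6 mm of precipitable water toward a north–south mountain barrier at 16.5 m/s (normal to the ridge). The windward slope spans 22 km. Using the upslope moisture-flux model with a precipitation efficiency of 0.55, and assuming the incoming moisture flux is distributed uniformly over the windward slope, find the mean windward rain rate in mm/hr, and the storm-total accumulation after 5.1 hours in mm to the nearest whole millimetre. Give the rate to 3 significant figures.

R ≈ 58.8 mm/hr; total ≈ 300 mm

Incoming column moisture flux per unit ridge length: F = V × PW = 16.5 × 39.6 = 653.4 mm·m/s.
Spread over the 22 km slope with efficiency ε = 0.55: R = ε·F/W = 0.55 × 653.4 / 22000 m = 1.634e-02 mm/s.
R = 1.634e-02 × 3600 = 58.8 mm/hr.
Over 5.1 h: total = 58.8 × 5.1 = 299.88 ≈ 300 mm.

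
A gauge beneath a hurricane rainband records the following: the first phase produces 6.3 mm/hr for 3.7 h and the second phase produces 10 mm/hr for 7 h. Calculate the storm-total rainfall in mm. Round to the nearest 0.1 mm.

Total = Σ Rᵢ Δtᵢ = 6.3 × 3.7 + 10 × 7
      = 23.31 + 70 = 93.3 mm.

total ≈ 93.3 mm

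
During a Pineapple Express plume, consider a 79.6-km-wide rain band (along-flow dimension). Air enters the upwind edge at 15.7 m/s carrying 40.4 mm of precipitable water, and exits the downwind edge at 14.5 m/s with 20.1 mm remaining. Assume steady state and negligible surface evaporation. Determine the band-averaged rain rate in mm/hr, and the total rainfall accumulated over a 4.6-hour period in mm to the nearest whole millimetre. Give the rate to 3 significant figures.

R ≈ 15.5 mm/hr; total ≈ 71 mm

Column moisture flux per unit crosswind length is F = V × PW.
Inflow: F_in = 15.7 × 40.4 = 634.28 mm·m/s
Outflow: F_out = 14.5 × 20.1 = 291.45 mm·m/s
Steady-state rate R = (F_in − F_out)/L = (634.28 − 291.45) / 79600 m = 4.307e-03 mm/s.
R = 4.307e-03 × 3600 = 15.5 mm/hr.
Over 4.6 h: total = 15.5 × 4.6 = 71.3 ≈ 71 mm.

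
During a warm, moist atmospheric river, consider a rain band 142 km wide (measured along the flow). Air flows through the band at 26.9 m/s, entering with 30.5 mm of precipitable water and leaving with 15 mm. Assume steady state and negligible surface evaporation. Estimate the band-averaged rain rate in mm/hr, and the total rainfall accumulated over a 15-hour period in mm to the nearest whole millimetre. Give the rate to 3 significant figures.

Column moisture flux per unit crosswind length is F = V × PW.
Inflow: F_in = 26.9 × 30.5 = 820.45 mm·m/s
Outflow: F_out = 26.9 × 15 = 403.5 mm·m/s
Steady-state rate R = (F_in − F_out)/L = (820.45 − 403.5) / 142000 m = 2.936e-03 mm/s.
R = 2.936e-03 × 3600 = 10.6 mm/hr.
Over 15 h: total = 10.6 × 15 = 159 mm.

R ≈ 10.6 mm/hr; total ≈ 159 mm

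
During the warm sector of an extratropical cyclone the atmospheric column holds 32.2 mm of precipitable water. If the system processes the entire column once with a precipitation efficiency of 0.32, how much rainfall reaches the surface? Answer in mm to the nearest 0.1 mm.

rainfall ≈ 10.3 mm

Rainfall = ε × PW = 0.32 × 32.2 = 10.3 mm.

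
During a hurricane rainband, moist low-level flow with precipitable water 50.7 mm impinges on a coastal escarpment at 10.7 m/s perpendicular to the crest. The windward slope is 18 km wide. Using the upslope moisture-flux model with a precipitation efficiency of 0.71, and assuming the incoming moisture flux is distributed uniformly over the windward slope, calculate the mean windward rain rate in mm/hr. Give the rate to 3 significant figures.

R ≈ 77.0 mm/hr

Incoming column moisture flux per unit ridge length: F = V × PW = 10.7 × 50.7 = 542.49 mm·m/s.
Spread over the 18 km slope with efficiency ε = 0.71: R = ε·F/W = 0.71 × 542.49 / 18000 m = 2.140e-02 mm/s.
R = 2.140e-02 × 3600 = 77.0 mm/hr.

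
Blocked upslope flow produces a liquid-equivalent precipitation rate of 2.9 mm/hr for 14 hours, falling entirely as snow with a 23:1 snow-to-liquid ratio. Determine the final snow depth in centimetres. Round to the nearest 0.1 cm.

Liquid-equivalent depth = 2.9 × 14 = 40.6 mm.
Snow depth = 40.6 mm × 23 = 933.8 mm = 93.4 cm.

snow depth ≈ 93.4 cm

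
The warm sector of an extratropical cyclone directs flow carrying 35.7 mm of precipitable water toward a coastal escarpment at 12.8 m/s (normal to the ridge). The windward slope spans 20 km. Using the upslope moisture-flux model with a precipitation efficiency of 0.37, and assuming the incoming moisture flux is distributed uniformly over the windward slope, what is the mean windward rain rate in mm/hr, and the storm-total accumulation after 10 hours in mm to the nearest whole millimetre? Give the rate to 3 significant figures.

Incoming column moisture flux per unit ridge length: F = V × PW = 12.8 × 35.7 = 456.96 mm·m/s.
Spread over the 20 km slope with efficiency ε = 0.37: R = ε·F/W = 0.37 × 456.96 / 20000 m = 8.454e-03 mm/s.
R = 8.454e-03 × 3600 = 30.4 mm/hr.
Over 10 h: total = 30.4 × 10 = 304 mm.

R ≈ 30.4 mm/hr; total ≈ 304 mm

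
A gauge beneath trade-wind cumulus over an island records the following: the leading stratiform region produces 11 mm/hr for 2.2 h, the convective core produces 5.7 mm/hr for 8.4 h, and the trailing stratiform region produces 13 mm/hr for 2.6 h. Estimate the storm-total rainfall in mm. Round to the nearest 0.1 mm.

Total = Σ Rᵢ Δtᵢ = 11 × 2.2 + 5.7 × 8.4 + 13 × 2.6
      = 24.2 + 47.88 + 33.8 = 105.9 mm.

total ≈ 105.9 mm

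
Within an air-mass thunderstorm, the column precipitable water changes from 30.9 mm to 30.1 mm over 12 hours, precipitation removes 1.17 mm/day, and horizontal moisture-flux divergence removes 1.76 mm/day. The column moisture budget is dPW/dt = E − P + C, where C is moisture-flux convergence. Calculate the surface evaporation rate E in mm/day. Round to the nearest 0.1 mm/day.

E ≈ 1.3 mm/day

dPW/dt = (30.1 − 30.9) mm / (12/24 day) = -1.600 mm/day.
E = dPW/dt + P − C = (-1.600) + 1.17 − (-1.76) = 1.3 mm/day.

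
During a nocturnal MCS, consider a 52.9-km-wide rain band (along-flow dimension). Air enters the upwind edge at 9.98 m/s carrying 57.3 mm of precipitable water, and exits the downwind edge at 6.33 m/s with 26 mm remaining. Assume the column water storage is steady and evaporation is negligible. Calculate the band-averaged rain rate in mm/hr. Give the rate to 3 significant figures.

R ≈ 27.7 mm/hr

Column moisture flux per unit crosswind length is F = V × PW.
Inflow: F_in = 9.98 × 57.3 = 571.854 mm·m/s
Outflow: F_out = 6.33 × 26 = 164.58 mm·m/s
Steady-state rate R = (F_in − F_out)/L = (571.854 − 164.58) / 52900 m = 7.699e-03 mm/s.
R = 7.699e-03 × 3600 = 27.7 mm/hr.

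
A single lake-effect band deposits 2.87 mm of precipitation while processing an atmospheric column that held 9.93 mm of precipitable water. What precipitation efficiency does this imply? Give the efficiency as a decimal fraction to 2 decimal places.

ε ≈ 0.29

ε = precipitation / PW = 2.87 / 9.93 = 0.29.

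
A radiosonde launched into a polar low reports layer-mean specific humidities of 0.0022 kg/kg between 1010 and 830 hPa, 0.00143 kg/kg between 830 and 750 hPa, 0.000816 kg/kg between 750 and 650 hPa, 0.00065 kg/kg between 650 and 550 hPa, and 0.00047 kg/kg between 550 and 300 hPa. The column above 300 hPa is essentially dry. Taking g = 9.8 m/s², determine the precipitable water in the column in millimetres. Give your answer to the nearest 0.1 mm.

Precipitable water is the column-integrated vapour mass per unit area: PW = (1/g) Σ q̄ Δp, with q in kg/kg and Δp in Pa (1 kg/m² of water = 1 mm).
Layer 1010–830 hPa: Δp = 180 hPa = 18000 Pa, q̄ = 0.0022 kg/kg → 0.0022 × 18000 / 9.8 = 4.04 mm
Layer 830–750 hPa: Δp = 80 hPa = 8000 Pa, q̄ = 0.00143 kg/kg → 0.00143 × 8000 / 9.8 = 1.17 mm
Layer 750–650 hPa: Δp = 100 hPa = 10000 Pa, q̄ = 0.000816 kg/kg → 0.000816 × 10000 / 9.8 = 0.83 mm
Layer 650–550 hPa: Δp = 100 hPa = 10000 Pa, q̄ = 0.00065 kg/kg → 0.00065 × 10000 / 9.8 = 0.66 mm
Layer 550–300 hPa: Δp = 250 hPa = 25000 Pa, q̄ = 0.00047 kg/kg → 0.00047 × 25000 / 9.8 = 1.20 mm
PW = 4.04 + 1.17 + 0.83 + 0.66 + 1.20 = 7.90 ≈ 7.9 mm.

PW ≈ 7.9 mm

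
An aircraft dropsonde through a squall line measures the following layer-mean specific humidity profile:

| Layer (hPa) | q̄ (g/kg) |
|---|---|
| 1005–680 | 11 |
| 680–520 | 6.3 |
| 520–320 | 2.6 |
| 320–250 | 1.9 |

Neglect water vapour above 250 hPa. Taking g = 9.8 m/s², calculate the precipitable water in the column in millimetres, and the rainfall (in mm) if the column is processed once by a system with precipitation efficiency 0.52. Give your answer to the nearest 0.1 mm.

Precipitable water is the column-integrated vapour mass per unit area: PW = (1/g) Σ q̄ Δp, with q in kg/kg and Δp in Pa (1 kg/m² of water = 1 mm).
Layer 1005–680 hPa: Δp = 325 hPa = 32500 Pa, q̄ = 0.011 kg/kg → 0.011 × 32500 / 9.8 = 36.48 mm
Layer 680–520 hPa: Δp = 160 hPa = 16000 Pa, q̄ = 0.0063 kg/kg → 0.0063 × 16000 / 9.8 = 10.29 mm
Layer 520–320 hPa: Δp = 200 hPa = 20000 Pa, q̄ = 0.0026 kg/kg → 0.0026 × 20000 / 9.8 = 5.31 mm
Layer 320–250 hPa: Δp = 70 hPa = 7000 Pa, q̄ = 0.0019 kg/kg → 0.0019 × 7000 / 9.8 = 1.36 mm
PW = 36.48 + 10.29 + 5.31 + 1.36 = 53.44 ≈ 53.4 mm.
Rainfall = ε × PW = 0.52 × 53.4 = 27.8 mm.

PW ≈ 53.4 mm; rainfall ≈ 27.8 mm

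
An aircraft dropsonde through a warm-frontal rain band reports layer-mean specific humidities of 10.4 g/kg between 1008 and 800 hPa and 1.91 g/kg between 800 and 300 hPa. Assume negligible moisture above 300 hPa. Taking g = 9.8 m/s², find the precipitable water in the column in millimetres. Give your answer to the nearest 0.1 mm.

PW ≈ 31.8 mm

Precipitable water is the column-integrated vapour mass per unit area: PW = (1/g) Σ q̄ Δp, with q in kg/kg and Δp in Pa (1 kg/m² of water = 1 mm).
Layer 1008–800 hPa: Δp = 208 hPa = 20800 Pa, q̄ = 0.0104 kg/kg → 0.0104 × 20800 / 9.8 = 22.07 mm
Layer 800–300 hPa: Δp = 500 hPa = 50000 Pa, q̄ = 0.00191 kg/kg → 0.00191 × 50000 / 9.8 = 9.74 mm
PW = 22.07 + 9.74 = 31.81 ≈ 31.8 mm.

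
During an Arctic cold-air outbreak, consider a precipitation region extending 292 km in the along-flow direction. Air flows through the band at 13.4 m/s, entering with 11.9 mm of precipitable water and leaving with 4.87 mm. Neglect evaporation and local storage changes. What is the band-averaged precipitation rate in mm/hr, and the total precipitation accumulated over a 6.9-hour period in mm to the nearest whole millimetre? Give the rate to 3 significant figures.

R ≈ 1.16 mm/hr; total ≈ 8 mm

Column moisture flux per unit crosswind length is F = V × PW.
Inflow: F_in = 13.4 × 11.9 = 159.46 mm·m/s
Outflow: F_out = 13.4 × 4.87 = 65.258 mm·m/s
Steady-state rate R = (F_in − F_out)/L = (159.46 − 65.258) / 292000 m = 3.226e-04 mm/s.
R = 3.226e-04 × 3600 = 1.16 mm/hr.
Over 6.9 h: total = 1.16 × 6.9 = 8.004 ≈ 8 mm.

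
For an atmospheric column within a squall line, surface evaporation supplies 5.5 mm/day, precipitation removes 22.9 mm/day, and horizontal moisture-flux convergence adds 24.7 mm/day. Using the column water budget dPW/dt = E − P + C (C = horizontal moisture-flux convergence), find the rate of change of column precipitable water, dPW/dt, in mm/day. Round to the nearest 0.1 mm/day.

dPW/dt ≈ 7.3 mm/day

dPW/dt = E − P + C = 5.5 − 22.9 + (24.7) = 7.3 mm/day.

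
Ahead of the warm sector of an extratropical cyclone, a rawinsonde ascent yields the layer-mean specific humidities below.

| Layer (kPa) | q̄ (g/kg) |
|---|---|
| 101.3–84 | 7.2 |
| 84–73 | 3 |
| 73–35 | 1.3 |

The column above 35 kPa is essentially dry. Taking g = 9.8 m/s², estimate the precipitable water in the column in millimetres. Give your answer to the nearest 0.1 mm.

PW ≈ 21.1 mm

Precipitable water is the column-integrated vapour mass per unit area: PW = (1/g) Σ q̄ Δp, with q in kg/kg and Δp in Pa (1 kg/m² of water = 1 mm).
Layer 101.3–84 kPa: Δp = 173 hPa = 17300 Pa, q̄ = 0.0072 kg/kg → 0.0072 × 17300 / 9.8 = 12.71 mm
Layer 84–73 kPa: Δp = 110 hPa = 11000 Pa, q̄ = 0.003 kg/kg → 0.003 × 11000 / 9.8 = 3.37 mm
Layer 73–35 kPa: Δp = 380 hPa = 38000 Pa, q̄ = 0.0013 kg/kg → 0.0013 × 38000 / 9.8 = 5.04 mm
PW = 12.71 + 3.37 + 5.04 = 21.12 ≈ 21.1 mm.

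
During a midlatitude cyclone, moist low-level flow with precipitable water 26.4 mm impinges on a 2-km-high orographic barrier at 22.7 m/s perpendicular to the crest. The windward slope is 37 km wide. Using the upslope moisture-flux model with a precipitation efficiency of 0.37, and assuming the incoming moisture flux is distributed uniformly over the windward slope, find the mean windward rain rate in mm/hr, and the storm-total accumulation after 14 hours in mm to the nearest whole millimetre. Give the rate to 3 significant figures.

Incoming column moisture flux per unit ridge length: F = V × PW = 22.7 × 26.4 = 599.28 mm·m/s.
Spread over the 37 km slope with efficiency ε = 0.37: R = ε·F/W = 0.37 × 599.28 / 37000 m = 5.993e-03 mm/s.
R = 5.993e-03 × 3600 = 21.6 mm/hr.
Over 14 h: total = 21.6 × 14 = 302.4 ≈ 302 mm.

R ≈ 21.6 mm/hr; total ≈ 302 mm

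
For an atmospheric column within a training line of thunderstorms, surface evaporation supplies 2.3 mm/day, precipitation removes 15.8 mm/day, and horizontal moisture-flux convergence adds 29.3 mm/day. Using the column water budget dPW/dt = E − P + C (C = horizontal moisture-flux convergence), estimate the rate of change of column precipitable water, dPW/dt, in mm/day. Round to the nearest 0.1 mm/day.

dPW/dt ≈ 15.8 mm/day

dPW/dt = E − P + C = 2.3 − 15.8 + (29.3) = 15.8 mm/day.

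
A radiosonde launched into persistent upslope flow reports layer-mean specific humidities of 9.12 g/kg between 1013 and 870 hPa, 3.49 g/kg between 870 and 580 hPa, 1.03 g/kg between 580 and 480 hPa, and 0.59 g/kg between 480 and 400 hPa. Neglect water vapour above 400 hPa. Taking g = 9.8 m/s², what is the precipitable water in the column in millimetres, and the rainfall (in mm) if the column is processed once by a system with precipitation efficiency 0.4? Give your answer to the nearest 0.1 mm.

PW ≈ 25.2 mm; rainfall ≈ 10.1 mm

Precipitable water is the column-integrated vapour mass per unit area: PW = (1/g) Σ q̄ Δp, with q in kg/kg and Δp in Pa (1 kg/m² of water = 1 mm).
Layer 1013–870 hPa: Δp = 143 hPa = 14300 Pa, q̄ = 0.00912 kg/kg → 0.00912 × 14300 / 9.8 = 13.31 mm
Layer 870–580 hPa: Δp = 290 hPa = 29000 Pa, q̄ = 0.00349 kg/kg → 0.00349 × 29000 / 9.8 = 10.33 mm
Layer 580–480 hPa: Δp = 100 hPa = 10000 Pa, q̄ = 0.00103 kg/kg → 0.00103 × 10000 / 9.8 = 1.05 mm
Layer 480–400 hPa: Δp = 80 hPa = 8000 Pa, q̄ = 0.00059 kg/kg → 0.00059 × 8000 / 9.8 = 0.48 mm
PW = 13.31 + 10.33 + 1.05 + 0.48 = 25.17 ≈ 25.2 mm.
Rainfall = ε × PW = 0.4 × 25.2 = 10.1 mm.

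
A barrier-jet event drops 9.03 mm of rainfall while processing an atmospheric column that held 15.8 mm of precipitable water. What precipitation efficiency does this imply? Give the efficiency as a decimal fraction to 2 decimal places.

ε = rainfall / PW = 9.03 / 15.8 = 0.57.

ε ≈ 0.57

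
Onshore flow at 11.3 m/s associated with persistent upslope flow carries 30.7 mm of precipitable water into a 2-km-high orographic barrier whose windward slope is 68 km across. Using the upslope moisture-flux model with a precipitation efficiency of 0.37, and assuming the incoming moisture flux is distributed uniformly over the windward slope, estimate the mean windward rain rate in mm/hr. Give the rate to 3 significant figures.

R ≈ 6.80 mm/hr

Incoming column moisture flux per unit ridge length: F = V × PW = 11.3 × 30.7 = 346.91 mm·m/s.
Spread over the 68 km slope with efficiency ε = 0.37: R = ε·F/W = 0.37 × 346.91 / 68000 m = 1.888e-03 mm/s.
R = 1.888e-03 × 3600 = 6.80 mm/hr.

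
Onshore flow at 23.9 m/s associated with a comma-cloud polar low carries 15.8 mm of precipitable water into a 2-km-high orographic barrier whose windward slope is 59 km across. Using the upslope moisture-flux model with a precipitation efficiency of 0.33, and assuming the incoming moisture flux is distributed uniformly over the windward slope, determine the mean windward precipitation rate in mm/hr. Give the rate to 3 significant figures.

Incoming column moisture flux per unit ridge length: F = V × PW = 23.9 × 15.8 = 377.62 mm·m/s.
Spread over the 59 km slope with efficiency ε = 0.33: R = ε·F/W = 0.33 × 377.62 / 59000 m = 2.112e-03 mm/s.
R = 2.112e-03 × 3600 = 7.60 mm/hr.

R ≈ 7.60 mm/hr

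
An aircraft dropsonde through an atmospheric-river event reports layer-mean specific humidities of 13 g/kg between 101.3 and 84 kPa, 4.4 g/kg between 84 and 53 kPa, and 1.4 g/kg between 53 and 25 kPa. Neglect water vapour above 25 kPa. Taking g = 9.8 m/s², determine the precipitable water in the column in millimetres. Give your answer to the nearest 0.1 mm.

Precipitable water is the column-integrated vapour mass per unit area: PW = (1/g) Σ q̄ Δp, with q in kg/kg and Δp in Pa (1 kg/m² of water = 1 mm).
Layer 101.3–84 kPa: Δp = 173 hPa = 17300 Pa, q̄ = 0.013 kg/kg → 0.013 × 17300 / 9.8 = 22.95 mm
Layer 84–53 kPa: Δp = 310 hPa = 31000 Pa, q̄ = 0.0044 kg/kg → 0.0044 × 31000 / 9.8 = 13.92 mm
Layer 53–25 kPa: Δp = 280 hPa = 28000 Pa, q̄ = 0.0014 kg/kg → 0.0014 × 28000 / 9.8 = 4.00 mm
PW = 22.95 + 13.92 + 4.00 = 40.87 ≈ 40.9 mm.

PW ≈ 40.9 mm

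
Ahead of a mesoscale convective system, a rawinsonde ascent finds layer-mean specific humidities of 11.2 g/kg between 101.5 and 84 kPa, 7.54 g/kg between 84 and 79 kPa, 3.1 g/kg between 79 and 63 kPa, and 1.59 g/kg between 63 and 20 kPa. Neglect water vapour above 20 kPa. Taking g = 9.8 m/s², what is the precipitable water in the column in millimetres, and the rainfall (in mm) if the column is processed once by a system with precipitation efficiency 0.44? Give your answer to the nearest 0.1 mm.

PW ≈ 35.9 mm; rainfall ≈ 15.8 mm

Precipitable water is the column-integrated vapour mass per unit area: PW = (1/g) Σ q̄ Δp, with q in kg/kg and Δp in Pa (1 kg/m² of water = 1 mm).
Layer 101.5–84 kPa: Δp = 175 hPa = 17500 Pa, q̄ = 0.0112 kg/kg → 0.0112 × 17500 / 9.8 = 20.00 mm
Layer 84–79 kPa: Δp = 50 hPa = 5000 Pa, q̄ = 0.00754 kg/kg → 0.00754 × 5000 / 9.8 = 3.85 mm
Layer 79–63 kPa: Δp = 160 hPa = 16000 Pa, q̄ = 0.0031 kg/kg → 0.0031 × 16000 / 9.8 = 5.06 mm
Layer 63–20 kPa: Δp = 430 hPa = 43000 Pa, q̄ = 0.00159 kg/kg → 0.00159 × 43000 / 9.8 = 6.98 mm
PW = 20.00 + 3.85 + 5.06 + 6.98 = 35.89 ≈ 35.9 mm.
Rainfall = ε × PW = 0.44 × 35.9 = 15.8 mm.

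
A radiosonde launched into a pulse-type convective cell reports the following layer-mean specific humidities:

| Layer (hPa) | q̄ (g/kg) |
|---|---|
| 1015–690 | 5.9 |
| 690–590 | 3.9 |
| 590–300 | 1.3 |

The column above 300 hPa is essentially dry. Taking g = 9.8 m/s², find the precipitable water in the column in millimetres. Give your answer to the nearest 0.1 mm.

PW ≈ 27.4 mm

Precipitable water is the column-integrated vapour mass per unit area: PW = (1/g) Σ q̄ Δp, with q in kg/kg and Δp in Pa (1 kg/m² of water = 1 mm).
Layer 1015–690 hPa: Δp = 325 hPa = 32500 Pa, q̄ = 0.0059 kg/kg → 0.0059 × 32500 / 9.8 = 19.57 mm
Layer 690–590 hPa: Δp = 100 hPa = 10000 Pa, q̄ = 0.0039 kg/kg → 0.0039 × 10000 / 9.8 = 3.98 mm
Layer 590–300 hPa: Δp = 290 hPa = 29000 Pa, q̄ = 0.0013 kg/kg → 0.0013 × 29000 / 9.8 = 3.85 mm
PW = 19.57 + 3.98 + 3.85 = 27.40 ≈ 27.4 mm.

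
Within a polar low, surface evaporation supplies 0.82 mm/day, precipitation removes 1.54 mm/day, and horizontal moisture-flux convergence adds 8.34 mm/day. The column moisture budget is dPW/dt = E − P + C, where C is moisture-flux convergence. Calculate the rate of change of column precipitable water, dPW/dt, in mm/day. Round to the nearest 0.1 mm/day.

dPW/dt ≈ 7.6 mm/day

dPW/dt = E − P + C = 0.82 − 1.54 + (8.34) = 7.6 mm/day.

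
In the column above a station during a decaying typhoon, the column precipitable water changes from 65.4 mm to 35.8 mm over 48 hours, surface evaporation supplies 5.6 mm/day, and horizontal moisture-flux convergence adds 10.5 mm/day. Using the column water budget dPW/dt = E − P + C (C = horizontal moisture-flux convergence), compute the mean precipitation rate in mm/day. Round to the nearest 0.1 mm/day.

dPW/dt = (35.8 − 65.4) mm / (48/24 day) = -14.800 mm/day.
P = E + C − dPW/dt = 5.6 + (10.5) − (-14.800) = 30.9 mm/day.

P ≈ 30.9 mm/day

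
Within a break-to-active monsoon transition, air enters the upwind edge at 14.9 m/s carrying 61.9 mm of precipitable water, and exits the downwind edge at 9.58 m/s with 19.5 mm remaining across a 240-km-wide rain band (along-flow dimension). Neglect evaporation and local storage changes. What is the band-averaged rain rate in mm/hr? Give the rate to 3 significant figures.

R ≈ 11.0 mm/hr

Column moisture flux per unit crosswind length is F = V × PW.
Inflow: F_in = 14.9 × 61.9 = 922.31 mm·m/s
Outflow: F_out = 9.58 × 19.5 = 186.81 mm·m/s
Steady-state rate R = (F_in − F_out)/L = (922.31 − 186.81) / 240000 m = 3.065e-03 mm/s.
R = 3.065e-03 × 3600 = 11.0 mm/hr.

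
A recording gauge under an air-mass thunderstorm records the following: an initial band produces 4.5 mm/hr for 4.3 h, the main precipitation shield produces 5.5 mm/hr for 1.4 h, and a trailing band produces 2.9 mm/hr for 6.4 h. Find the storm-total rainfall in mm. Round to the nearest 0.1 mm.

Total = Σ Rᵢ Δtᵢ = 4.5 × 4.3 + 5.5 × 1.4 + 2.9 × 6.4
      = 19.35 + 7.7 + 18.56 = 45.6 mm.

total ≈ 45.6 mm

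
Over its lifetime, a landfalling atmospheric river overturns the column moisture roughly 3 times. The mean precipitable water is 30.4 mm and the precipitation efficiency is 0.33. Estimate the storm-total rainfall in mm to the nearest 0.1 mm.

Each cycle deposits ε × PW = 0.33 × 30.4 = 10.032 mm.
Over 3 cycles: 3 × 10.032 = 30.1 mm.

rainfall ≈ 30.1 mm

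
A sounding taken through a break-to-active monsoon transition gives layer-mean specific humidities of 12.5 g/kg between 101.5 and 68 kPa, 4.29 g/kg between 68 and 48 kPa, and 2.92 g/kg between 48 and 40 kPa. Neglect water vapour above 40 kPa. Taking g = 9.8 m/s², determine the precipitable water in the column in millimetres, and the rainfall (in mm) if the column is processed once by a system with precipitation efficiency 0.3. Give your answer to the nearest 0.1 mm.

Precipitable water is the column-integrated vapour mass per unit area: PW = (1/g) Σ q̄ Δp, with q in kg/kg and Δp in Pa (1 kg/m² of water = 1 mm).
Layer 101.5–68 kPa: Δp = 335 hPa = 33500 Pa, q̄ = 0.0125 kg/kg → 0.0125 × 33500 / 9.8 = 42.73 mm
Layer 68–48 kPa: Δp = 200 hPa = 20000 Pa, q̄ = 0.00429 kg/kg → 0.00429 × 20000 / 9.8 = 8.76 mm
Layer 48–40 kPa: Δp = 80 hPa = 8000 Pa, q̄ = 0.00292 kg/kg → 0.00292 × 8000 / 9.8 = 2.38 mm
PW = 42.73 + 8.76 + 2.38 = 53.87 ≈ 53.9 mm.
Rainfall = ε × PW = 0.3 × 53.9 = 16.2 mm.

PW ≈ 53.9 mm; rainfall ≈ 16.2 mm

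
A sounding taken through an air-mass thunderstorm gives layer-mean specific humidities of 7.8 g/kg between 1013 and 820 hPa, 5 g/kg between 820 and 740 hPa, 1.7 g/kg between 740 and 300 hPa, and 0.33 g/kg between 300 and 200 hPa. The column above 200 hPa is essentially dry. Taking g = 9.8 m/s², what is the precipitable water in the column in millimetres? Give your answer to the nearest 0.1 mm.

PW ≈ 27.4 mm

Precipitable water is the column-integrated vapour mass per unit area: PW = (1/g) Σ q̄ Δp, with q in kg/kg and Δp in Pa (1 kg/m² of water = 1 mm).
Layer 1013–820 hPa: Δp = 193 hPa = 19300 Pa, q̄ = 0.0078 kg/kg → 0.0078 × 19300 / 9.8 = 15.36 mm
Layer 820–740 hPa: Δp = 80 hPa = 8000 Pa, q̄ = 0.005 kg/kg → 0.005 × 8000 / 9.8 = 4.08 mm
Layer 740–300 hPa: Δp = 440 hPa = 44000 Pa, q̄ = 0.0017 kg/kg → 0.0017 × 44000 / 9.8 = 7.63 mm
Layer 300–200 hPa: Δp = 100 hPa = 10000 Pa, q̄ = 0.00033 kg/kg → 0.00033 × 10000 / 9.8 = 0.34 mm
PW = 15.36 + 4.08 + 7.63 + 0.34 = 27.41 ≈ 27.4 mm.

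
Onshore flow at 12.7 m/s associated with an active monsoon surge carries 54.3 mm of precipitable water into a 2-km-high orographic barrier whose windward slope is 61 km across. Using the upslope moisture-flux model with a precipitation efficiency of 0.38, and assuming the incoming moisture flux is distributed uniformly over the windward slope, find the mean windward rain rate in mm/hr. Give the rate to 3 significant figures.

Incoming column moisture flux per unit ridge length: F = V × PW = 12.7 × 54.3 = 689.61 mm·m/s.
Spread over the 61 km slope with efficiency ε = 0.38: R = ε·F/W = 0.38 × 689.61 / 61000 m = 4.296e-03 mm/s.
R = 4.296e-03 × 3600 = 15.5 mm/hr.

R ≈ 15.5 mm/hr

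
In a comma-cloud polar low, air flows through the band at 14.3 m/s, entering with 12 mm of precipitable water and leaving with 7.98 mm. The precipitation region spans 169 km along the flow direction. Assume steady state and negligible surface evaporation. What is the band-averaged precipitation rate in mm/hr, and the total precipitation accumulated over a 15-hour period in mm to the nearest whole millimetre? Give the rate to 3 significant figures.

R ≈ 1.22 mm/hr; total ≈ 18 mm

Column moisture flux per unit crosswind length is F = V × PW.
Inflow: F_in = 14.3 × 12 = 171.6 mm·m/s
Outflow: F_out = 14.3 × 7.98 = 114.114 mm·m/s
Steady-state rate R = (F_in − F_out)/L = (171.6 − 114.114) / 169000 m = 3.402e-04 mm/s.
R = 3.402e-04 × 3600 = 1.22 mm/hr.
Over 15 h: total = 1.22 × 15 = 18.3 ≈ 18 mm.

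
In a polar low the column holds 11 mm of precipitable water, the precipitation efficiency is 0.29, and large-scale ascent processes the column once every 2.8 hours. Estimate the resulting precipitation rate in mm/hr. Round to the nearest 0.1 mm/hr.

R ≈ 1.1 mm/hr

Each overturning extracts ε × PW = 0.29 × 11 = 3.19 mm.
Rate = ε·PW / τ = 3.19 / 2.8 h = 1.1 mm/hr.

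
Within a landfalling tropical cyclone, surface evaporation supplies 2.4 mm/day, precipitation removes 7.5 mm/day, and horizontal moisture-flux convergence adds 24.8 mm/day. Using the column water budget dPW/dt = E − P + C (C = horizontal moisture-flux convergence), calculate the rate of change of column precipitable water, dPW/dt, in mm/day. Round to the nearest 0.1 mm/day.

dPW/dt = E − P + C = 2.4 − 7.5 + (24.8) = 19.7 mm/day.

dPW/dt ≈ 19.7 mm/day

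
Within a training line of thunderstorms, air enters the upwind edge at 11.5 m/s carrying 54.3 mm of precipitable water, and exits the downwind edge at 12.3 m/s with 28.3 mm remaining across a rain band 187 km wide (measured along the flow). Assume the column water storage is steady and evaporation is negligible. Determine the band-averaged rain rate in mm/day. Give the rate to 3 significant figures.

Column moisture flux per unit crosswind length is F = V × PW.
Inflow: F_in = 11.5 × 54.3 = 624.45 mm·m/s
Outflow: F_out = 12.3 × 28.3 = 348.09 mm·m/s
Steady-state rate R = (F_in − F_out)/L = (624.45 − 348.09) / 187000 m = 1.478e-03 mm/s.
R = 1.478e-03 × 3600 × 24 = 128 mm/day.

R ≈ 128 mm/day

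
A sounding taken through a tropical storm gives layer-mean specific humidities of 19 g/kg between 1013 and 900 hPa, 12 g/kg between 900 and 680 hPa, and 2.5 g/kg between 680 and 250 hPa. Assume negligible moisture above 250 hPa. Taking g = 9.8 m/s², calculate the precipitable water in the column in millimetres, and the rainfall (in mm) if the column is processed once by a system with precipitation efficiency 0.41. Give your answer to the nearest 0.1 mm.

PW ≈ 59.8 mm; rainfall ≈ 24.5 mm

Precipitable water is the column-integrated vapour mass per unit area: PW = (1/g) Σ q̄ Δp, with q in kg/kg and Δp in Pa (1 kg/m² of water = 1 mm).
Layer 1013–900 hPa: Δp = 113 hPa = 11300 Pa, q̄ = 0.019 kg/kg → 0.019 × 11300 / 9.8 = 21.91 mm
Layer 900–680 hPa: Δp = 220 hPa = 22000 Pa, q̄ = 0.012 kg/kg → 0.012 × 22000 / 9.8 = 26.94 mm
Layer 680–250 hPa: Δp = 430 hPa = 43000 Pa, q̄ = 0.0025 kg/kg → 0.0025 × 43000 / 9.8 = 10.97 mm
PW = 21.91 + 26.94 + 10.97 = 59.82 ≈ 59.8 mm.
Rainfall = ε × PW = 0.41 × 59.8 = 24.5 mm.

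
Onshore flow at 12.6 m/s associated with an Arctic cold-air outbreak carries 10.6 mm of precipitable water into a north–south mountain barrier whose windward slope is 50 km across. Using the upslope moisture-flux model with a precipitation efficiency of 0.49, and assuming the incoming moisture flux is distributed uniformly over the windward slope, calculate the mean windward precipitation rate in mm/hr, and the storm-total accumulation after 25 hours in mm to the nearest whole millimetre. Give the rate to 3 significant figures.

R ≈ 4.71 mm/hr; total ≈ 118 mm

Incoming column moisture flux per unit ridge length: F = V × PW = 12.6 × 10.6 = 133.56 mm·m/s.
Spread over the 50 km slope with efficiency ε = 0.49: R = ε·F/W = 0.49 × 133.56 / 50000 m = 1.309e-03 mm/s.
R = 1.309e-03 × 3600 = 4.71 mm/hr.
Over 25 h: total = 4.71 × 25 = 117.75 ≈ 118 mm.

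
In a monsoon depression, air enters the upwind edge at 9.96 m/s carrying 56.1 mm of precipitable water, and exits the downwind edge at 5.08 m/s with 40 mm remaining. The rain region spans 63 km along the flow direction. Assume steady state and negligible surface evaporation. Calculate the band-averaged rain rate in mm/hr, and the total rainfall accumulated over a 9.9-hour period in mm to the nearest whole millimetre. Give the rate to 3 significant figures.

Column moisture flux per unit crosswind length is F = V × PW.
Inflow: F_in = 9.96 × 56.1 = 558.756 mm·m/s
Outflow: F_out = 5.08 × 40 = 203.2 mm·m/s
Steady-state rate R = (F_in − F_out)/L = (558.756 − 203.2) / 63000 m = 5.644e-03 mm/s.
R = 5.644e-03 × 3600 = 20.3 mm/hr.
Over 9.9 h: total = 20.3 × 9.9 = 200.97 ≈ 201 mm.

R ≈ 20.3 mm/hr; total ≈ 201 mm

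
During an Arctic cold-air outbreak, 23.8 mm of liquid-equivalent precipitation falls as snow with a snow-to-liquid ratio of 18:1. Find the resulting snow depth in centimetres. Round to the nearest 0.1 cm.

Snow depth = liquid × ratio = 23.8 mm × 18 = 428.4 mm = 42.8 cm.

snow depth ≈ 42.8 cm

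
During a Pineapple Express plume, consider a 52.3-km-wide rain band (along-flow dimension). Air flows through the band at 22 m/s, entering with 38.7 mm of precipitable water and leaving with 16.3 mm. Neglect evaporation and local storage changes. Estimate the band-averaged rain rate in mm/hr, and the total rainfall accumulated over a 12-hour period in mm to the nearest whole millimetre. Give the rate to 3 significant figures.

R ≈ 33.9 mm/hr; total ≈ 407 mm

Column moisture flux per unit crosswind length is F = V × PW.
Inflow: F_in = 22 × 38.7 = 851.4 mm·m/s
Outflow: F_out = 22 × 16.3 = 358.6 mm·m/s
Steady-state rate R = (F_in − F_out)/L = (851.4 − 358.6) / 52300 m = 9.423e-03 mm/s.
R = 9.423e-03 × 3600 = 33.9 mm/hr.
Over 12 h: total = 33.9 × 12 = 406.8 ≈ 407 mm.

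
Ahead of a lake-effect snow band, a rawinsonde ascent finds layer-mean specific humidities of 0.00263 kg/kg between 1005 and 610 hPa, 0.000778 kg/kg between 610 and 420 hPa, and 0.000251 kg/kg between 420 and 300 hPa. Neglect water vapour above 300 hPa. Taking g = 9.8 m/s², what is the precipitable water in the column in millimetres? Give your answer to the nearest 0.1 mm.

PW ≈ 12.4 mm

Precipitable water is the column-integrated vapour mass per unit area: PW = (1/g) Σ q̄ Δp, with q in kg/kg and Δp in Pa (1 kg/m² of water = 1 mm).
Layer 1005–610 hPa: Δp = 395 hPa = 39500 Pa, q̄ = 0.00263 kg/kg → 0.00263 × 39500 / 9.8 = 10.60 mm
Layer 610–420 hPa: Δp = 190 hPa = 19000 Pa, q̄ = 0.000778 kg/kg → 0.000778 × 19000 / 9.8 = 1.51 mm
Layer 420–300 hPa: Δp = 120 hPa = 12000 Pa, q̄ = 0.000251 kg/kg → 0.000251 × 12000 / 9.8 = 0.31 mm
PW = 10.60 + 1.51 + 0.31 = 12.42 ≈ 12.4 mm.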